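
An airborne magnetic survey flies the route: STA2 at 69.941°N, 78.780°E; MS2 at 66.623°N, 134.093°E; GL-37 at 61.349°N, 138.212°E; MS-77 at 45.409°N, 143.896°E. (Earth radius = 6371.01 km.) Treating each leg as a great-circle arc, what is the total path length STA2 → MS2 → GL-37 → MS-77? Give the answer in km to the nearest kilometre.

4654 km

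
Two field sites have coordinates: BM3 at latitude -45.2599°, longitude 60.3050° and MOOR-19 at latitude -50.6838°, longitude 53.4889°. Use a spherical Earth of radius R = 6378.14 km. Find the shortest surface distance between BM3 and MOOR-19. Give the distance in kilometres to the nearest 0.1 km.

788.4 km

Δφ = -5.4239°,  Δλ = -6.8161°
a = sin²(Δφ/2) + cos φ₁ cos φ₂ sin²(Δλ/2) = 0.003815
c = 2·arcsin(√a) = 0.123606 rad = 7.0821°
d = R·c = 6378.14 × 0.123606 = 788.4 km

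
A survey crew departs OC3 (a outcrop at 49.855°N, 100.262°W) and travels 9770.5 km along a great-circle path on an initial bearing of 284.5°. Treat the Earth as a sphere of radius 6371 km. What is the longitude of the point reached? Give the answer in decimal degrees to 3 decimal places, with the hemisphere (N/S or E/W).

159.928°E

δ = d/R = 9770.5/6371 = 1.533590 rad
φ₂ = arcsin(sin φ₁ cos δ + cos φ₁ sin δ cos θ)
   = arcsin(0.76442·0.03720 + 0.64472·0.99931·0.25038) = 10.93814°
λ₂ = λ₁ + atan2(sin θ sin δ cos φ₁, cos δ − sin φ₁ sin φ₂) = 159.92840°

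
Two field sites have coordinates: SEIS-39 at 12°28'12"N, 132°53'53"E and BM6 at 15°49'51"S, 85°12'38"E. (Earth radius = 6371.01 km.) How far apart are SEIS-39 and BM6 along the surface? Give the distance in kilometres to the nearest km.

6117 km

SEIS-39: φ = +12.47000°, λ = +132.89806°
BM6: φ = -15.83083°, λ = +85.21056°
Δφ = -28.3008°,  Δλ = -47.6875°
a = sin²(Δφ/2) + cos φ₁ cos φ₂ sin²(Δλ/2) = 0.213271
c = 2·arcsin(√a) = 0.960076 rad = 55.0083°
d = R·c = 6371.01 × 0.960076 = 6116.7 km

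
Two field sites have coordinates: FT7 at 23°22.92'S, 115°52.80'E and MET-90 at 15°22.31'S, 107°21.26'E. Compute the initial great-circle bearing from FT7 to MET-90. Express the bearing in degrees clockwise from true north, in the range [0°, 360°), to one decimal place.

313.4°

FT7: φ = -23.38200°, λ = +115.88000°
MET-90: φ = -15.37183°, λ = +107.35433°
Δλ = -8.5257°
y = sin Δλ · cos φ₂ = -0.142949
x = cos φ₁ sin φ₂ − sin φ₁ cos φ₂ cos Δλ = 0.135120
θ = atan2(y, x) = -46.6126° → 313.3874° (mod 360°)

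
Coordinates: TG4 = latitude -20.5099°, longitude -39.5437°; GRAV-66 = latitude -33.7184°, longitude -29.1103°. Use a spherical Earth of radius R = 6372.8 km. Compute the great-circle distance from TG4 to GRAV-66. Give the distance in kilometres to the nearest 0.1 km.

1793.4 km

Δφ = -13.2085°,  Δλ = 10.4334°
a = sin²(Δφ/2) + cos φ₁ cos φ₂ sin²(Δλ/2) = 0.019668
c = 2·arcsin(√a) = 0.281412 rad = 16.1237°
d = R·c = 6372.8 × 0.281412 = 1793.4 km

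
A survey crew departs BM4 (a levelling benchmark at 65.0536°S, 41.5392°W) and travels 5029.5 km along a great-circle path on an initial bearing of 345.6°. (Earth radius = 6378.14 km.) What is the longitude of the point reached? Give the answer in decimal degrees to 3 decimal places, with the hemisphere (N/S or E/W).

52.391°W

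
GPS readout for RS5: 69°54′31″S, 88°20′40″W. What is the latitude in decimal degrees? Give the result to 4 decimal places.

69° + 54′/60 + 31″/3600 = 69 + 0.90000 + 0.00861 = 69.9086°

69.9086°S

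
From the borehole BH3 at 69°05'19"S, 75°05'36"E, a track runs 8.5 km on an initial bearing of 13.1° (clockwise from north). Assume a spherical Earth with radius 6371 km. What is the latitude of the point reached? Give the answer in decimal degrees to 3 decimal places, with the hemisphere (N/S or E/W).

BH3: φ = -69.08861°, λ = +75.09333°
δ = d/R = 8.5/6371 = 0.001334 rad
φ₂ = arcsin(sin φ₁ cos δ + cos φ₁ sin δ cos θ)
   = arcsin(-0.93413·1.00000 + 0.35692·0.00133·0.97398) = -69.01415°
λ₂ = λ₁ + atan2(sin θ sin δ cos φ₁, cos δ − sin φ₁ sin φ₂) = 75.14171°

69.014°S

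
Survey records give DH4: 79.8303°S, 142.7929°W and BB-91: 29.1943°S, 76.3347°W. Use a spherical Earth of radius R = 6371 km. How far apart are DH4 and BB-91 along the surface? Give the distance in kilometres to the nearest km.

Δφ = 50.6360°,  Δλ = 66.4582°
a = sin²(Δφ/2) + cos φ₁ cos φ₂ sin²(Δλ/2) = 0.229163
c = 2·arcsin(√a) = 0.998369 rad = 57.2023°
d = R·c = 6371 × 0.998369 = 6360.6 km

6361 km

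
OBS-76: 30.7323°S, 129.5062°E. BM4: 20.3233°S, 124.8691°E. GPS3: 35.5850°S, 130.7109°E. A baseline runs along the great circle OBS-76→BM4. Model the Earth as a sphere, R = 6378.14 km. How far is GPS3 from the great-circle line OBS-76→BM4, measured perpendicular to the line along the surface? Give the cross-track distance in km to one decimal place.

δ₁₃ = central angle OBS-76→GPS3 = 0.086503 rad  (haversine)
θ₁₃ = bearing OBS-76→GPS3 = 168.585°,  θ₁₂ = bearing OBS-76→BM4 = 337.058°
dₓₜ = R·arcsin(sin δ₁₃ · sin(θ₁₃ − θ₁₂)) = 6378.14·arcsin(0.08640·sin(-168.473°)) = -110.123 km
|dₓₜ| = 110.123 km

110.1 km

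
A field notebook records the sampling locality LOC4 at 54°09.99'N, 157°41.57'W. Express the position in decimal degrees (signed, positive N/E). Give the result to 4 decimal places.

+54.1665°, -157.6928°

lat: 54.1665° N → +54.1665°
lon: 157.6928° W → -157.6928°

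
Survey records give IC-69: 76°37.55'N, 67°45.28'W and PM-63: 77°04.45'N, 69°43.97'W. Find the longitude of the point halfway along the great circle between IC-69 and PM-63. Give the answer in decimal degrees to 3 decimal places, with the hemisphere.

IC-69: φ = +76.62583°, λ = -67.75467°
PM-63: φ = +77.07417°, λ = -69.73283°
Bx = cos φ₂ cos Δλ = 0.223556,  By = cos φ₂ sin Δλ = -0.007721
φₘ = atan2(sin φ₁ + sin φ₂, √((cos φ₁ + Bx)² + By²)) = 76.85189°
λₘ = λ₁ + atan2(By, cos φ₁ + Bx) = -68.72718°

68.727°W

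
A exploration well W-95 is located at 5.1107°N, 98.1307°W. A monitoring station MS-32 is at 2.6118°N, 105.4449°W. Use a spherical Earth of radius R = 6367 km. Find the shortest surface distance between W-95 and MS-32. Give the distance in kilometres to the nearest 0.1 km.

Δφ = -2.4989°,  Δλ = -7.3142°
a = sin²(Δφ/2) + cos φ₁ cos φ₂ sin²(Δλ/2) = 0.004524
c = 2·arcsin(√a) = 0.134617 rad = 7.7130°
d = R·c = 6367 × 0.134617 = 857.1 km

857.1 km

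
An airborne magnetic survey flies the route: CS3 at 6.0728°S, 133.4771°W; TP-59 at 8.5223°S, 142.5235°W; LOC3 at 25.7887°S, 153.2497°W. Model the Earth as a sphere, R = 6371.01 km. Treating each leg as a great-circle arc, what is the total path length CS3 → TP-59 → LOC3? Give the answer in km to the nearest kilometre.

3264 km

CS3→TP-59: c = 0.162326 rad, d = 1034.18 km
TP-59→LOC3: c = 0.349988 rad, d = 2229.78 km
Total = 1034.18 + 2229.78 = 3263.96 km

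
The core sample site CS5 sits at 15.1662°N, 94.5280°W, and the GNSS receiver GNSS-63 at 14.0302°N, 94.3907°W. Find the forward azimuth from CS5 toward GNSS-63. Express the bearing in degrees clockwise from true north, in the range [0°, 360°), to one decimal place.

173.3°

Δλ = 0.1373°
y = sin Δλ · cos φ₂ = 0.002325
x = cos φ₁ sin φ₂ − sin φ₁ cos φ₂ cos Δλ = -0.019825
θ = atan2(y, x) = 173.3115° → 173.3115° (mod 360°)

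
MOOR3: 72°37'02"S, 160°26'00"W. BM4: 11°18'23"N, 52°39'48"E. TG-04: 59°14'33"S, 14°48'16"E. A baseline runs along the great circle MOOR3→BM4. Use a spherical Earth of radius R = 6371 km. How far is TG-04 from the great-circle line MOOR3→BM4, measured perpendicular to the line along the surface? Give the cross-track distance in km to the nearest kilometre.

3157 km

MOOR3: φ = -72.61722°, λ = -160.43333°
BM4: φ = +11.30639°, λ = +52.66333°
TG-04: φ = -59.24250°, λ = +14.80444°
δ₁₃ = central angle MOOR3→TG-04 = 0.839498 rad  (haversine)
θ₁₃ = bearing MOOR3→TG-04 = 176.730°,  θ₁₂ = bearing MOOR3→BM4 = 216.433°
dₓₜ = R·arcsin(sin δ₁₃ · sin(θ₁₃ − θ₁₂)) = 6371·arcsin(0.74431·sin(-39.703°)) = -3156.817 km
|dₓₜ| = 3156.817 km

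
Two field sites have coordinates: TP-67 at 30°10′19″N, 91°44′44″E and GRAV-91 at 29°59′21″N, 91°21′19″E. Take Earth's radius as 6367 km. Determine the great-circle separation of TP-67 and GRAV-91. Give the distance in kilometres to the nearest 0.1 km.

TP-67: φ = +30.17194°, λ = +91.74556°
GRAV-91: φ = +29.98917°, λ = +91.35528°
Δφ = -0.1828°,  Δλ = -0.3903°
a = sin²(Δφ/2) + cos φ₁ cos φ₂ sin²(Δλ/2) = 0.000011
c = 2·arcsin(√a) = 0.006702 rad = 0.3840°
d = R·c = 6367 × 0.006702 = 42.7 km

42.7 km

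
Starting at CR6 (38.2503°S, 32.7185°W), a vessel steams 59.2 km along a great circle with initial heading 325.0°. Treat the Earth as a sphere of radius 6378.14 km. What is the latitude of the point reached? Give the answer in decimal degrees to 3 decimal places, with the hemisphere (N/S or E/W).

37.814°S

δ = d/R = 59.2/6378.14 = 0.009282 rad
φ₂ = arcsin(sin φ₁ cos δ + cos φ₁ sin δ cos θ)
   = arcsin(-0.61910·0.99996 + 0.78531·0.00928·0.81915) = -37.81404°
λ₂ = λ₁ + atan2(sin θ sin δ cos φ₁, cos δ − sin φ₁ sin φ₂) = -33.10461°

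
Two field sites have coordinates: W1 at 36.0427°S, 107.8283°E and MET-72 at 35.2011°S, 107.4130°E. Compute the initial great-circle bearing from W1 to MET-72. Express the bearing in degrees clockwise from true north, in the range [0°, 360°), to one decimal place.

Δλ = -0.4153°
y = sin Δλ · cos φ₂ = -0.005923
x = cos φ₁ sin φ₂ − sin φ₁ cos φ₂ cos Δλ = 0.014676
θ = atan2(y, x) = -21.9783° → 338.0217° (mod 360°)

338.0°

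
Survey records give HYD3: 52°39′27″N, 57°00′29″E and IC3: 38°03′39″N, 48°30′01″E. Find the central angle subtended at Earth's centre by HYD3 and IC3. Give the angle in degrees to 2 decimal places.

15.75°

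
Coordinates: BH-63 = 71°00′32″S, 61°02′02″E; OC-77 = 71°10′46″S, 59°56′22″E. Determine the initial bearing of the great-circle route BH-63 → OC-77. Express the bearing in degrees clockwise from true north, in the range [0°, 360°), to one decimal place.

243.8°

BH-63: φ = -71.00889°, λ = +61.03389°
OC-77: φ = -71.17944°, λ = +59.93944°
Δλ = -1.0944°
y = sin Δλ · cos φ₂ = -0.006162
x = cos φ₁ sin φ₂ − sin φ₁ cos φ₂ cos Δλ = -0.003032
θ = atan2(y, x) = -116.2027° → 243.7973° (mod 360°)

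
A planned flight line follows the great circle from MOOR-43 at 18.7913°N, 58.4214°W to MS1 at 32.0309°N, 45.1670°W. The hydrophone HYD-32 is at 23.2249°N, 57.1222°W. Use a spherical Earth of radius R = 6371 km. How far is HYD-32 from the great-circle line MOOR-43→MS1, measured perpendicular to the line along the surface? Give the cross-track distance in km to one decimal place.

210.7 km

δ₁₃ = central angle MOOR-43→HYD-32 = 0.080222 rad  (haversine)
θ₁₃ = bearing MOOR-43→HYD-32 = 15.071°,  θ₁₂ = bearing MOOR-43→MS1 = 39.440°
dₓₜ = R·arcsin(sin δ₁₃ · sin(θ₁₃ − θ₁₂)) = 6371·arcsin(0.08014·sin(-24.369°)) = -210.696 km
|dₓₜ| = 210.696 km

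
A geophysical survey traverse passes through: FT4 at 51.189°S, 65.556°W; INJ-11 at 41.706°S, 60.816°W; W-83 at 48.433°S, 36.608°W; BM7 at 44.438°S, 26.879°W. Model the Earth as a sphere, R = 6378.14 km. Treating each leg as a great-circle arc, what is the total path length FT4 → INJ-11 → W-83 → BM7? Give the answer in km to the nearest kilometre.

4018 km

FT4→INJ-11: c = 0.174956 rad, d = 1115.89 km
INJ-11→W-83: c = 0.318978 rad, d = 2034.49 km
W-83→BM7: c = 0.136070 rad, d = 867.87 km
Total = 1115.89 + 2034.49 + 867.87 = 4018.25 km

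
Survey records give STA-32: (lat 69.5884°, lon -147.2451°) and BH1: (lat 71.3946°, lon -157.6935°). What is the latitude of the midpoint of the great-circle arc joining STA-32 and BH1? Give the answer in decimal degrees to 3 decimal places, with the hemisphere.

70.566°N

Bx = cos φ₂ cos Δλ = 0.313758,  By = cos φ₂ sin Δλ = -0.057859
φₘ = atan2(sin φ₁ + sin φ₂, √((cos φ₁ + Bx)² + By²)) = 70.56630°
λₘ = λ₁ + atan2(By, cos φ₁ + Bx) = -152.23621°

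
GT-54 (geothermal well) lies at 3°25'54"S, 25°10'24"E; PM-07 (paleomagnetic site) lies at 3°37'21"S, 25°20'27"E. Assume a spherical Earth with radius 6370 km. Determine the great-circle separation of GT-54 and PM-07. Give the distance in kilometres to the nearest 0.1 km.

28.2 km

GT-54: φ = -3.43167°, λ = +25.17333°
PM-07: φ = -3.62250°, λ = +25.34083°
Δφ = -0.1908°,  Δλ = 0.1675°
a = sin²(Δφ/2) + cos φ₁ cos φ₂ sin²(Δλ/2) = 0.000005
c = 2·arcsin(√a) = 0.004428 rad = 0.2537°
d = R·c = 6370 × 0.004428 = 28.2 km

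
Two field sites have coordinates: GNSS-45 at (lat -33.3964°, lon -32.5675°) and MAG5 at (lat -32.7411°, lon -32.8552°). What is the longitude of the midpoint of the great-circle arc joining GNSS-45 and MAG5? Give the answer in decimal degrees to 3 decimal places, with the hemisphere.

32.712°W

Bx = cos φ₂ cos Δλ = 0.841112,  By = cos φ₂ sin Δλ = -0.004224
φₘ = atan2(sin φ₁ + sin φ₂, √((cos φ₁ + Bx)² + By²)) = -33.06883°
λₘ = λ₁ + atan2(By, cos φ₁ + Bx) = -32.71189°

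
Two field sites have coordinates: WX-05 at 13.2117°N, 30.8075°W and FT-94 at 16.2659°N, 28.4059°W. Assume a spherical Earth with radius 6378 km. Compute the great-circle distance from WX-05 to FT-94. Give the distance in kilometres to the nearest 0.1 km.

Δφ = 3.0542°,  Δλ = 2.4016°
a = sin²(Δφ/2) + cos φ₁ cos φ₂ sin²(Δλ/2) = 0.001121
c = 2·arcsin(√a) = 0.066965 rad = 3.8368°
d = R·c = 6378 × 0.066965 = 427.1 km

427.1 km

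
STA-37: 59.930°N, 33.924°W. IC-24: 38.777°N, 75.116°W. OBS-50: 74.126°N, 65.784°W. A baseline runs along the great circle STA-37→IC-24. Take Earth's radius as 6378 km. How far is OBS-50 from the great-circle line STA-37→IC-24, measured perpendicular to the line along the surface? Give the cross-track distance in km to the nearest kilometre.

2036 km

δ₁₃ = central angle STA-37→OBS-50 = 0.321335 rad  (haversine)
θ₁₃ = bearing STA-37→OBS-50 = 332.798°,  θ₁₂ = bearing STA-37→IC-24 = 249.312°
dₓₜ = R·arcsin(sin δ₁₃ · sin(θ₁₃ − θ₁₂)) = 6378·arcsin(0.31583·sin(83.486°)) = 2035.776 km
|dₓₜ| = 2035.776 km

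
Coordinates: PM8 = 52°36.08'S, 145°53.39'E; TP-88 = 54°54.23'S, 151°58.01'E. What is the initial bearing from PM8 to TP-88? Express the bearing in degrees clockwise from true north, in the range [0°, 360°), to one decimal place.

PM8: φ = -52.60133°, λ = +145.88983°
TP-88: φ = -54.90383°, λ = +151.96683°
Δλ = 6.0770°
y = sin Δλ · cos φ₂ = 0.060867
x = cos φ₁ sin φ₂ − sin φ₁ cos φ₂ cos Δλ = -0.042742
θ = atan2(y, x) = 125.0773° → 125.0773° (mod 360°)

125.1°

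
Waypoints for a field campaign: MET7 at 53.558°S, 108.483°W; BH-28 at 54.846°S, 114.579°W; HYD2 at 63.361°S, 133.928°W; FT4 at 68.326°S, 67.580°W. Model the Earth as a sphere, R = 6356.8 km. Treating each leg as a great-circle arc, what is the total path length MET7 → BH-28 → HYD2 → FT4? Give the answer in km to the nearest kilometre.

MET7→BH-28: c = 0.066143 rad, d = 420.46 km
BH-28→HYD2: c = 0.226779 rad, d = 1441.59 km
HYD2→FT4: c = 0.457664 rad, d = 2909.28 km
Total = 420.46 + 1441.59 + 2909.28 = 4771.32 km

4771 km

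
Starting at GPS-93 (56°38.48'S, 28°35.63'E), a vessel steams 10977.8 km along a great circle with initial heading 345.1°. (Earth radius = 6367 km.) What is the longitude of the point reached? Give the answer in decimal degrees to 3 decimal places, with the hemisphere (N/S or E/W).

8.995°E

GPS-93: φ = -56.64133°, λ = +28.59383°
δ = d/R = 10977.8/6367 = 1.724172 rad
φ₂ = arcsin(sin φ₁ cos δ + cos φ₁ sin δ cos θ)
   = arcsin(-0.83524·-0.15277 + 0.54988·0.98826·0.96638) = 40.74968°
λ₂ = λ₁ + atan2(sin θ sin δ cos φ₁, cos δ − sin φ₁ sin φ₂) = 8.99490°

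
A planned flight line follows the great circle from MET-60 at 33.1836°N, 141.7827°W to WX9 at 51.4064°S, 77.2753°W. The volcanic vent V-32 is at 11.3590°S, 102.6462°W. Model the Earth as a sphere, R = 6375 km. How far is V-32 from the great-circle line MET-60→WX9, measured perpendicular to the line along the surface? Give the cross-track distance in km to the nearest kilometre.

δ₁₃ = central angle MET-60→V-32 = 1.013800 rad  (haversine)
θ₁₃ = bearing MET-60→V-32 = 133.198°,  θ₁₂ = bearing MET-60→WX9 = 144.897°
dₓₜ = R·arcsin(sin δ₁₃ · sin(θ₁₃ − θ₁₂)) = 6375·arcsin(0.84885·sin(-11.700°)) = -1102.825 km
|dₓₜ| = 1102.825 km

1103 km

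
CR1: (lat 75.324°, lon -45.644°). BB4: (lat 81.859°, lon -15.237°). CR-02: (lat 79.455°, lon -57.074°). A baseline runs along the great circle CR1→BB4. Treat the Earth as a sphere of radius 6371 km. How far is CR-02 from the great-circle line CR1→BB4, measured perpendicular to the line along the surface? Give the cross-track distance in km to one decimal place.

432.4 km

δ₁₃ = central angle CR1→CR-02 = 0.083901 rad  (haversine)
θ₁₃ = bearing CR1→CR-02 = 334.357°,  θ₁₂ = bearing CR1→BB4 = 28.383°
dₓₜ = R·arcsin(sin δ₁₃ · sin(θ₁₃ − θ₁₂)) = 6371·arcsin(0.08380·sin(305.974°)) = -432.413 km
|dₓₜ| = 432.413 km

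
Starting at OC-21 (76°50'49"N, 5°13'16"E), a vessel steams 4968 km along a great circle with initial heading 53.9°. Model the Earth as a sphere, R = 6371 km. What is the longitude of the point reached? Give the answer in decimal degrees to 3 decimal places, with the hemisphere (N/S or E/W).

118.260°E

OC-21: φ = +76.84694°, λ = +5.22111°
δ = d/R = 4968/6371 = 0.779783 rad
φ₂ = arcsin(sin φ₁ cos δ + cos φ₁ sin δ cos θ)
   = arcsin(0.97377·0.71107 + 0.22755·0.70313·0.58920) = 51.87651°
λ₂ = λ₁ + atan2(sin θ sin δ cos φ₁, cos δ − sin φ₁ sin φ₂) = 118.25985°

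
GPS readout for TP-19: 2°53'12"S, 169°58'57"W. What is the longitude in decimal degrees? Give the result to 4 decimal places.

169° + 58′/60 + 57″/3600 = 169 + 0.96667 + 0.01583 = 169.9825°

169.9825°W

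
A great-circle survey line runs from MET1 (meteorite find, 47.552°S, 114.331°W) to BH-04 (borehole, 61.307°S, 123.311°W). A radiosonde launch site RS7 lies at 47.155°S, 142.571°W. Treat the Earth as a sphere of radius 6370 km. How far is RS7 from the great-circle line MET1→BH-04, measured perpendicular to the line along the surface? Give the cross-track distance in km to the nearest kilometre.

1886 km

δ₁₃ = central angle MET1→RS7 = 0.332137 rad  (haversine)
θ₁₃ = bearing MET1→RS7 = 260.682°,  θ₁₂ = bearing MET1→BH-04 = 197.199°
dₓₜ = R·arcsin(sin δ₁₃ · sin(θ₁₃ − θ₁₂)) = 6370·arcsin(0.32606·sin(63.483°)) = 1885.956 km
|dₓₜ| = 1885.956 km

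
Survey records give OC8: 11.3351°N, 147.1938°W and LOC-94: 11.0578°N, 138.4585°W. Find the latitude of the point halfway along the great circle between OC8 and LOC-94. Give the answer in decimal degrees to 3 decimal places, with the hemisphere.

11.228°N

Bx = cos φ₂ cos Δλ = 0.970050,  By = cos φ₂ sin Δλ = 0.149050
φₘ = atan2(sin φ₁ + sin φ₂, √((cos φ₁ + Bx)² + By²)) = 11.22823°
λₘ = λ₁ + atan2(By, cos φ₁ + Bx) = -142.82405°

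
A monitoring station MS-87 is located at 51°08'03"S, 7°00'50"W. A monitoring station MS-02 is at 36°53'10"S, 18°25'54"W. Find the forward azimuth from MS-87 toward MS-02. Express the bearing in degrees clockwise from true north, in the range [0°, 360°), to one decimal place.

325.9°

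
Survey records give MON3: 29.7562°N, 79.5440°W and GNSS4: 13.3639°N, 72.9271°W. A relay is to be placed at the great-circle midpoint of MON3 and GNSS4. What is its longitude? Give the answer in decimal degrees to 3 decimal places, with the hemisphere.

Bx = cos φ₂ cos Δλ = 0.966441,  By = cos φ₂ sin Δλ = 0.112110
φₘ = atan2(sin φ₁ + sin φ₂, √((cos φ₁ + Bx)² + By²)) = 21.59263°
λₘ = λ₁ + atan2(By, cos φ₁ + Bx) = -76.04705°

76.047°W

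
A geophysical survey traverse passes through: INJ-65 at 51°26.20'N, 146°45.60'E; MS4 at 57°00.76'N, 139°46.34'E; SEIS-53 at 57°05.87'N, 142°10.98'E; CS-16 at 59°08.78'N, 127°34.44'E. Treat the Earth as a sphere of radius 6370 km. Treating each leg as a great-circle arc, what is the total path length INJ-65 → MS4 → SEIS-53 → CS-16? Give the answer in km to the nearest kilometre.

INJ-65: φ = +51.43667°, λ = +146.76000°
MS4: φ = +57.01267°, λ = +139.77233°
SEIS-53: φ = +57.09783°, λ = +142.18300°
CS-16: φ = +59.14633°, λ = +127.57400°
INJ-65→MS4: c = 0.120512 rad, d = 767.66 km
MS4→SEIS-53: c = 0.022928 rad, d = 146.05 km
SEIS-53→CS-16: c = 0.139006 rad, d = 885.47 km
Total = 767.66 + 146.05 + 885.47 = 1799.18 km

1799 km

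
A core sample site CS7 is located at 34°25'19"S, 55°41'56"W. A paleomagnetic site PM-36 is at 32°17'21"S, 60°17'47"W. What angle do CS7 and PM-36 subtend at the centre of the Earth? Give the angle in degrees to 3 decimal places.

CS7: φ = -34.42194°, λ = -55.69889°
PM-36: φ = -32.28917°, λ = -60.29639°
Δφ = 2.1328°,  Δλ = -4.5975°
a = sin²(Δφ/2) + cos φ₁ cos φ₂ sin²(Δλ/2) = 0.001468
c = 2·arcsin(√a) = 0.076654 rad = 4.3920°

4.392°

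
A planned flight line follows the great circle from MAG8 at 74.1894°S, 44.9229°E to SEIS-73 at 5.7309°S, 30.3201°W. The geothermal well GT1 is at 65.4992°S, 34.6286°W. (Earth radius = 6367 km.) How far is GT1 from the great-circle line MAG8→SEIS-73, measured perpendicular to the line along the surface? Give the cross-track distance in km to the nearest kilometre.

δ₁₃ = central angle MAG8→GT1 = 0.460072 rad  (haversine)
θ₁₃ = bearing MAG8→GT1 = 246.709°,  θ₁₂ = bearing MAG8→SEIS-73 = 282.690°
dₓₜ = R·arcsin(sin δ₁₃ · sin(θ₁₃ − θ₁₂)) = 6367·arcsin(0.44401·sin(-35.980°)) = -1680.342 km
|dₓₜ| = 1680.342 km

1680 km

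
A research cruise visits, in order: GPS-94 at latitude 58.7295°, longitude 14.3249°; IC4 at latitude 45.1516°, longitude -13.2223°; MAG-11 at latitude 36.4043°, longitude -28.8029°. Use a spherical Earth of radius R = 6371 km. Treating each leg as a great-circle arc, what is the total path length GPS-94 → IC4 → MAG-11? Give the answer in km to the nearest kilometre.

4017 km

GPS-94→IC4: c = 0.374884 rad, d = 2388.39 km
IC4→MAG-11: c = 0.255602 rad, d = 1628.44 km
Total = 2388.39 + 1628.44 = 4016.83 km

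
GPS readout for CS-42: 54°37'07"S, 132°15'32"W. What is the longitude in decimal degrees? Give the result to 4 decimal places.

132° + 15′/60 + 32″/3600 = 132 + 0.25000 + 0.00889 = 132.2589°

132.2589°W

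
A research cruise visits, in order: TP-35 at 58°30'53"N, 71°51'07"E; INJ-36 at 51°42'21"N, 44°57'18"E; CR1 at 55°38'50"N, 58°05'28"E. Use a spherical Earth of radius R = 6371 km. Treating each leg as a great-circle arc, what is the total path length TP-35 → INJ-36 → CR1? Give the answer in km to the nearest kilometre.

2822 km

TP-35: φ = +58.51472°, λ = +71.85194°
INJ-36: φ = +51.70583°, λ = +44.95500°
CR1: φ = +55.64722°, λ = +58.09111°
TP-35→INJ-36: c = 0.291080 rad, d = 1854.47 km
INJ-36→CR1: c = 0.151905 rad, d = 967.79 km
Total = 1854.47 + 967.79 = 2822.26 km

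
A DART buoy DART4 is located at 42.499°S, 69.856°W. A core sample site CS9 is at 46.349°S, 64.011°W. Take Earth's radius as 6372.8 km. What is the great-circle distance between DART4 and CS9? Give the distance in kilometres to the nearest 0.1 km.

Δφ = -3.8500°,  Δλ = 5.8450°
a = sin²(Δφ/2) + cos φ₁ cos φ₂ sin²(Δλ/2) = 0.002451
c = 2·arcsin(√a) = 0.099062 rad = 5.6758°
d = R·c = 6372.8 × 0.099062 = 631.3 km

631.3 km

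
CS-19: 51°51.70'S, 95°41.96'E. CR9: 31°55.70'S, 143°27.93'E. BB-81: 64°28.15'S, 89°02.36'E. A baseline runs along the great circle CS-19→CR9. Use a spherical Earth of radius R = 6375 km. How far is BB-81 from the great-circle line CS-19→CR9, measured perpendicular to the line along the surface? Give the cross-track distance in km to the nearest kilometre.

1329 km

CS-19: φ = -51.86167°, λ = +95.69933°
CR9: φ = -31.92833°, λ = +143.46550°
BB-81: φ = -64.46917°, λ = +89.03933°
δ₁₃ = central angle CS-19→BB-81 = 0.228125 rad  (haversine)
θ₁₃ = bearing CS-19→BB-81 = 192.769°,  θ₁₂ = bearing CS-19→CR9 = 79.006°
dₓₜ = R·arcsin(sin δ₁₃ · sin(θ₁₃ − θ₁₂)) = 6375·arcsin(0.22615·sin(113.764°)) = 1329.089 km
|dₓₜ| = 1329.089 km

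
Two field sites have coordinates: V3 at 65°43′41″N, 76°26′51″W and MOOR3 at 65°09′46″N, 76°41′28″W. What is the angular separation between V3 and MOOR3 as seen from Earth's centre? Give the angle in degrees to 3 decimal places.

0.574°

V3: φ = +65.72806°, λ = -76.44750°
MOOR3: φ = +65.16278°, λ = -76.69111°
Δφ = -0.5653°,  Δλ = -0.2436°
a = sin²(Δφ/2) + cos φ₁ cos φ₂ sin²(Δλ/2) = 0.000025
c = 2·arcsin(√a) = 0.010023 rad = 0.5743°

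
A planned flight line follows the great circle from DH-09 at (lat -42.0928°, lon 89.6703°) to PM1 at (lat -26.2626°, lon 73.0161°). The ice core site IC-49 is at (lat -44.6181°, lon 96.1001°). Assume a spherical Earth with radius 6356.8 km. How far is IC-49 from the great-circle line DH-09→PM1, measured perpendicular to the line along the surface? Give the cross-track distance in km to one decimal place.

136.1 km

δ₁₃ = central angle DH-09→IC-49 = 0.092701 rad  (haversine)
θ₁₃ = bearing DH-09→IC-49 = 120.558°,  θ₁₂ = bearing DH-09→PM1 = 313.928°
dₓₜ = R·arcsin(sin δ₁₃ · sin(θ₁₃ − θ₁₂)) = 6356.8·arcsin(0.09257·sin(-193.371°)) = 136.085 km
|dₓₜ| = 136.085 km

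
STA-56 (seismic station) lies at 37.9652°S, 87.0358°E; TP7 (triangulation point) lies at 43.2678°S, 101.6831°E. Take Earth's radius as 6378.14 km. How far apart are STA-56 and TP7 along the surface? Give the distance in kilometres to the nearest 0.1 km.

1368.7 km

Δφ = -5.3026°,  Δλ = 14.6473°
a = sin²(Δφ/2) + cos φ₁ cos φ₂ sin²(Δλ/2) = 0.011468
c = 2·arcsin(√a) = 0.214590 rad = 12.2951°
d = R·c = 6378.14 × 0.214590 = 1368.7 km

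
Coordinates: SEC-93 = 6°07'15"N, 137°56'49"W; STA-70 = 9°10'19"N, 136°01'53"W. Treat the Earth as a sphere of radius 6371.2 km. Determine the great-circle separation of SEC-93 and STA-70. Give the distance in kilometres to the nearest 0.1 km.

399.6 km

SEC-93: φ = +6.12083°, λ = -137.94694°
STA-70: φ = +9.17194°, λ = -136.03139°
Δφ = 3.0511°,  Δλ = 1.9156°
a = sin²(Δφ/2) + cos φ₁ cos φ₂ sin²(Δλ/2) = 0.000983
c = 2·arcsin(√a) = 0.062717 rad = 3.5934°
d = R·c = 6371.2 × 0.062717 = 399.6 km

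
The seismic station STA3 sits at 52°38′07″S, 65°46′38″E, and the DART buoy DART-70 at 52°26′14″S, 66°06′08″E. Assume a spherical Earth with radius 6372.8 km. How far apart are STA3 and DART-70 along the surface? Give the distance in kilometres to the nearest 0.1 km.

31.1 km

STA3: φ = -52.63528°, λ = +65.77722°
DART-70: φ = -52.43722°, λ = +66.10222°
Δφ = 0.1981°,  Δλ = 0.3250°
a = sin²(Δφ/2) + cos φ₁ cos φ₂ sin²(Δλ/2) = 0.000006
c = 2·arcsin(√a) = 0.004884 rad = 0.2798°
d = R·c = 6372.8 × 0.004884 = 31.1 km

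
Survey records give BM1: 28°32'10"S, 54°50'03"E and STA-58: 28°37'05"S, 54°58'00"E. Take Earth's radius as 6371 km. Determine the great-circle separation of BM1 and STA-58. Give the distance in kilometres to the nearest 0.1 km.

15.8 km

BM1: φ = -28.53611°, λ = +54.83417°
STA-58: φ = -28.61806°, λ = +54.96667°
Δφ = -0.0819°,  Δλ = 0.1325°
a = sin²(Δφ/2) + cos φ₁ cos φ₂ sin²(Δλ/2) = 0.000002
c = 2·arcsin(√a) = 0.002484 rad = 0.1423°
d = R·c = 6371 × 0.002484 = 15.8 km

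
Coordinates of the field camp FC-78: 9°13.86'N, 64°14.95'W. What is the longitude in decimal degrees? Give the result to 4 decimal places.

64.2492°W

64° + 14.95′/60 = 64 + 0.24917 = 64.2492°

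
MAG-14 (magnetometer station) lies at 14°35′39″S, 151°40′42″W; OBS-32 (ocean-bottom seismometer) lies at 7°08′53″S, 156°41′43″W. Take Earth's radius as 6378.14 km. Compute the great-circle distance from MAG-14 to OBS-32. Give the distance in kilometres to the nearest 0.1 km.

MAG-14: φ = -14.59417°, λ = -151.67833°
OBS-32: φ = -7.14806°, λ = -156.69528°
Δφ = 7.4461°,  Δλ = -5.0169°
a = sin²(Δφ/2) + cos φ₁ cos φ₂ sin²(Δλ/2) = 0.006056
c = 2·arcsin(√a) = 0.155795 rad = 8.9264°
d = R·c = 6378.14 × 0.155795 = 993.7 km

993.7 km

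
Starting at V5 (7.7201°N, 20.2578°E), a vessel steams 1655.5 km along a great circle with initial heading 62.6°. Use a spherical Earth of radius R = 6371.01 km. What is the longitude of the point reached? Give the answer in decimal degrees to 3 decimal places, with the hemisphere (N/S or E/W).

33.873°E

δ = d/R = 1655.5/6371.01 = 0.259849 rad
φ₂ = arcsin(sin φ₁ cos δ + cos φ₁ sin δ cos θ)
   = arcsin(0.13433·0.96643 + 0.99094·0.25693·0.46020) = 14.29968°
λ₂ = λ₁ + atan2(sin θ sin δ cos φ₁, cos δ − sin φ₁ sin φ₂) = 33.87323°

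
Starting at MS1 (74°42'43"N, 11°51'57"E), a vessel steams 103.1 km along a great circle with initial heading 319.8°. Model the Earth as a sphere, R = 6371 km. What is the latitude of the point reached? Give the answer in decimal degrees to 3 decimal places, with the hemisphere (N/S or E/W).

MS1: φ = +74.71194°, λ = +11.86583°
δ = d/R = 103.1/6371 = 0.016183 rad
φ₂ = arcsin(sin φ₁ cos δ + cos φ₁ sin δ cos θ)
   = arcsin(0.96461·0.99987 + 0.26367·0.01618·0.76380) = 75.40815°
λ₂ = λ₁ + atan2(sin θ sin δ cos φ₁, cos δ − sin φ₁ sin φ₂) = 9.48974°

75.408°N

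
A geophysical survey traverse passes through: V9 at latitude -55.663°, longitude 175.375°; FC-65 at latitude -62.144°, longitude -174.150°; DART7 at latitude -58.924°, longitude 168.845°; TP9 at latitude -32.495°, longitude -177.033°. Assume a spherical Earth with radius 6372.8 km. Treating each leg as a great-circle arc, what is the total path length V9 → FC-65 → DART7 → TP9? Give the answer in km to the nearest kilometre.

V9→FC-65: c = 0.146986 rad, d = 936.71 km
FC-65→DART7: c = 0.155872 rad, d = 993.34 km
DART7→TP9: c = 0.490008 rad, d = 3122.72 km
Total = 936.71 + 993.34 + 3122.72 = 5052.78 km

5053 km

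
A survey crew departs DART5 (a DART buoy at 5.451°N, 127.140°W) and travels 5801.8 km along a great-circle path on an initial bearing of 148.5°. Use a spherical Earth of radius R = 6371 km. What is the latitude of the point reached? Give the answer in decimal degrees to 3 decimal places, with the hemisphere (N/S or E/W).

δ = d/R = 5801.8/6371 = 0.910658 rad
φ₂ = arcsin(sin φ₁ cos δ + cos φ₁ sin δ cos θ)
   = arcsin(0.09499·0.61323 + 0.99548·0.78991·-0.85264) = -37.74931°
λ₂ = λ₁ + atan2(sin θ sin δ cos φ₁, cos δ − sin φ₁ sin φ₂) = -95.67506°

37.749°S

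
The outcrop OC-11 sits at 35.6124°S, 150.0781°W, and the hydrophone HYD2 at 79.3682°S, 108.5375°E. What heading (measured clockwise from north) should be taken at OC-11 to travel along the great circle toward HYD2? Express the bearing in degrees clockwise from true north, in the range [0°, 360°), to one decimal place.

192.4°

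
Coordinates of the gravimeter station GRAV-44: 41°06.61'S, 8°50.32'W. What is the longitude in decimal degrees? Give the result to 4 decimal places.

8.8387°W

8° + 50.32′/60 = 8 + 0.83867 = 8.8387°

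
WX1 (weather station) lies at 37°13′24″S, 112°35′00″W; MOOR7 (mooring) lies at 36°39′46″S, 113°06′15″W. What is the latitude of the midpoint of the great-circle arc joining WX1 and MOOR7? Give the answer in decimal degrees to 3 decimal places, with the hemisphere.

WX1: φ = -37.22333°, λ = -112.58333°
MOOR7: φ = -36.66278°, λ = -113.10417°
Bx = cos φ₂ cos Δλ = 0.802131,  By = cos φ₂ sin Δλ = -0.007292
φₘ = atan2(sin φ₁ + sin φ₂, √((cos φ₁ + Bx)² + By²)) = -36.94334°
λₘ = λ₁ + atan2(By, cos φ₁ + Bx) = -112.84471°

36.943°S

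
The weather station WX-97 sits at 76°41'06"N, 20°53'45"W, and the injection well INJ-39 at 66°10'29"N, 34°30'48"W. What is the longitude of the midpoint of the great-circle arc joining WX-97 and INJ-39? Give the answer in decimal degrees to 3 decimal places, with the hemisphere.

WX-97: φ = +76.68500°, λ = -20.89583°
INJ-39: φ = +66.17472°, λ = -34.51333°
Bx = cos φ₂ cos Δλ = 0.392594,  By = cos φ₂ sin Δλ = -0.095105
φₘ = atan2(sin φ₁ + sin φ₂, √((cos φ₁ + Bx)² + By²)) = 71.54275°
λₘ = λ₁ + atan2(By, cos φ₁ + Bx) = -29.57682°

29.577°W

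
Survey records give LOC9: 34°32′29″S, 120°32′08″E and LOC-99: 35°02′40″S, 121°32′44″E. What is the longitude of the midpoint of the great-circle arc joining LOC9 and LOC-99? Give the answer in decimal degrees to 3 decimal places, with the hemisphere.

121.039°E

LOC9: φ = -34.54139°, λ = +120.53556°
LOC-99: φ = -35.04444°, λ = +121.54556°
Bx = cos φ₂ cos Δλ = 0.818580,  By = cos φ₂ sin Δλ = 0.014431
φₘ = atan2(sin φ₁ + sin φ₂, √((cos φ₁ + Bx)² + By²)) = -34.79396°
λₘ = λ₁ + atan2(By, cos φ₁ + Bx) = 121.03902°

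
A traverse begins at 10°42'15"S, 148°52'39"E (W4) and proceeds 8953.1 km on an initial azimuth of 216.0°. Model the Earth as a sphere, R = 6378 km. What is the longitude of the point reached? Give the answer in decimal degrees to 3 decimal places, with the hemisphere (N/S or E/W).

W4: φ = -10.70417°, λ = +148.87750°
δ = d/R = 8953.1/6378 = 1.403747 rad
φ₂ = arcsin(sin φ₁ cos δ + cos φ₁ sin δ cos θ)
   = arcsin(-0.18574·0.16627 + 0.98260·0.98608·-0.80902) = -54.56334°
λ₂ = λ₁ + atan2(sin θ sin δ cos φ₁, cos δ − sin φ₁ sin φ₂) = 60.38036°

60.380°E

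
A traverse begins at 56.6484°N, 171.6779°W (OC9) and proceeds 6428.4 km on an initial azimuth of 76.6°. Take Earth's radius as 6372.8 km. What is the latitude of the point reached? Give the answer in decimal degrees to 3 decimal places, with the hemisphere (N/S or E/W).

δ = d/R = 6428.4/6372.8 = 1.008725 rad
φ₂ = arcsin(sin φ₁ cos δ + cos φ₁ sin δ cos θ)
   = arcsin(0.83531·0.53294 + 0.54978·0.84615·0.23175) = 33.57166°
λ₂ = λ₁ + atan2(sin θ sin δ cos φ₁, cos δ − sin φ₁ sin φ₂) = -90.59834°

33.572°N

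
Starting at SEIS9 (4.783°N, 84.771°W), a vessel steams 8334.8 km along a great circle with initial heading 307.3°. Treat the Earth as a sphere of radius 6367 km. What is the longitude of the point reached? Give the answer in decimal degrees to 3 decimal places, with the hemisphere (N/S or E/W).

159.551°W

δ = d/R = 8334.8/6367 = 1.309062 rad
φ₂ = arcsin(sin φ₁ cos δ + cos φ₁ sin δ cos θ)
   = arcsin(0.08338·0.25876 + 0.99652·0.96594·0.60599) = 37.22073°
λ₂ = λ₁ + atan2(sin θ sin δ cos φ₁, cos δ − sin φ₁ sin φ₂) = -159.55140°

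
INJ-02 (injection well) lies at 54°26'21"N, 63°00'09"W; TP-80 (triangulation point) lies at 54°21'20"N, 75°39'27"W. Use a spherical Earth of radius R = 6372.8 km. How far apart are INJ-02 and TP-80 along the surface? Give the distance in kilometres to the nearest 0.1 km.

INJ-02: φ = +54.43917°, λ = -63.00250°
TP-80: φ = +54.35556°, λ = -75.65750°
Δφ = -0.0836°,  Δλ = -12.6550°
a = sin²(Δφ/2) + cos φ₁ cos φ₂ sin²(Δλ/2) = 0.004117
c = 2·arcsin(√a) = 0.128418 rad = 7.3578°
d = R·c = 6372.8 × 0.128418 = 818.4 km

818.4 km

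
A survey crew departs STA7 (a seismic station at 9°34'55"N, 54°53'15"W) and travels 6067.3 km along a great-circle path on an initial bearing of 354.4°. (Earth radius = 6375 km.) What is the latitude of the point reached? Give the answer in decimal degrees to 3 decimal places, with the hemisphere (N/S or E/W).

STA7: φ = +9.58194°, λ = -54.88750°
δ = d/R = 6067.3/6375 = 0.951733 rad
φ₂ = arcsin(sin φ₁ cos δ + cos φ₁ sin δ cos θ)
   = arcsin(0.16646·0.58027 + 0.98605·0.81442·0.99523) = 63.61375°
λ₂ = λ₁ + atan2(sin θ sin δ cos φ₁, cos δ − sin φ₁ sin φ₂) = -65.18886°

63.614°N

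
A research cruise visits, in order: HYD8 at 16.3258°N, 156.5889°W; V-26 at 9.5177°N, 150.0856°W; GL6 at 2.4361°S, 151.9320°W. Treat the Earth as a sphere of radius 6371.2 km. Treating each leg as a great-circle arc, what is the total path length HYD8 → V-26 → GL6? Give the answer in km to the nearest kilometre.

2379 km

HYD8→V-26: c = 0.162298 rad, d = 1034.03 km
V-26→GL6: c = 0.211089 rad, d = 1344.89 km
Total = 1034.03 + 1344.89 = 2378.92 km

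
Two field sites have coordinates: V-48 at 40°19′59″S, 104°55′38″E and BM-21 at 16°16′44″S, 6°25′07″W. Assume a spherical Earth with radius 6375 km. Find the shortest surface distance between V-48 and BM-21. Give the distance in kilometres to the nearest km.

10556 km

V-48: φ = -40.33306°, λ = +104.92722°
BM-21: φ = -16.27889°, λ = -6.41861°
Δφ = 24.0542°,  Δλ = -111.3458°
a = sin²(Δφ/2) + cos φ₁ cos φ₂ sin²(Δλ/2) = 0.542461
c = 2·arcsin(√a) = 1.655820 rad = 94.8715°
d = R·c = 6375 × 1.655820 = 10555.9 km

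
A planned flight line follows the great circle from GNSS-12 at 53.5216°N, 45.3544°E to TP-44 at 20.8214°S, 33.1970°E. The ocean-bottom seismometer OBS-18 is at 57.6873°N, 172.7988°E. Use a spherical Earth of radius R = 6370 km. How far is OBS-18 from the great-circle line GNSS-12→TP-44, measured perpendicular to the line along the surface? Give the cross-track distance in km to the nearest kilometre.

δ₁₃ = central angle GNSS-12→OBS-18 = 1.062892 rad  (haversine)
θ₁₃ = bearing GNSS-12→OBS-18 = 29.059°,  θ₁₂ = bearing GNSS-12→TP-44 = 191.754°
dₓₜ = R·arcsin(sin δ₁₃ · sin(θ₁₃ − θ₁₂)) = 6370·arcsin(0.87377·sin(-162.695°)) = -1674.838 km
|dₓₜ| = 1674.838 km

1675 km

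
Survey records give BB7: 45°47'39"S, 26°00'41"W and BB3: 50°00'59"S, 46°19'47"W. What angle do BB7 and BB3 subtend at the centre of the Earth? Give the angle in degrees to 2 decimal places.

BB7: φ = -45.79417°, λ = -26.01139°
BB3: φ = -50.01639°, λ = -46.32972°
Δφ = -4.2222°,  Δλ = -20.3183°
a = sin²(Δφ/2) + cos φ₁ cos φ₂ sin²(Δλ/2) = 0.015295
c = 2·arcsin(√a) = 0.247985 rad = 14.2085°

14.21°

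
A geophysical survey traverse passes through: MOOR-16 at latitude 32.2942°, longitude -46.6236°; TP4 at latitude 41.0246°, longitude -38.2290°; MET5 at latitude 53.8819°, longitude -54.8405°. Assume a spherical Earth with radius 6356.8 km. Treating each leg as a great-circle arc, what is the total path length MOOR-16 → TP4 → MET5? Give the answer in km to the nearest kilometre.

3107 km

MOOR-16→TP4: c = 0.192229 rad, d = 1221.96 km
TP4→MET5: c = 0.296490 rad, d = 1884.73 km
Total = 1221.96 + 1884.73 = 3106.69 km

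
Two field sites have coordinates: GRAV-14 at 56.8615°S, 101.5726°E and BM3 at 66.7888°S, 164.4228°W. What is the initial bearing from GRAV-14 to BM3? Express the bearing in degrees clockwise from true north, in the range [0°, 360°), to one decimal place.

143.2°

Δλ = 94.0046°
y = sin Δλ · cos φ₂ = 0.393159
x = cos φ₁ sin φ₂ − sin φ₁ cos φ₂ cos Δλ = -0.525464
θ = atan2(y, x) = 143.1957° → 143.1957° (mod 360°)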